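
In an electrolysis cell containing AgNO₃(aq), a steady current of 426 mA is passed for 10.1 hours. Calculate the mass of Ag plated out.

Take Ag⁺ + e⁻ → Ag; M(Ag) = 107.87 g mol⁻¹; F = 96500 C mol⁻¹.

Q = I·t = 0.4260 A × 36360 s = 15490 C.
n(e⁻) = Q/F = 15490 / 96500 = 0.1605 mol.
Ag⁺ + e⁻ → Ag, so n(Ag) = n(e⁻)/1 = 0.1605 mol.
m = n·M = 0.1605 × 107.87 = 17.3 g.

17.3 g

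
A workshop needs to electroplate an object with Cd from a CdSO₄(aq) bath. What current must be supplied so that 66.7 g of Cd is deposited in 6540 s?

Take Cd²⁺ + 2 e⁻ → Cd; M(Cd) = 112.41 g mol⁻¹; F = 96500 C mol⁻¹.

17.5 A

n(Cd) = 66.7 / 112.41 = 0.5934 mol.
n(e⁻) = 2 × 0.5934 = 1.187 mol.
Q = n(e⁻)·F = 1.187 × 96500 = 114500 C.
I = Q/t = 114500 / 6540.0 s = 17.5 A.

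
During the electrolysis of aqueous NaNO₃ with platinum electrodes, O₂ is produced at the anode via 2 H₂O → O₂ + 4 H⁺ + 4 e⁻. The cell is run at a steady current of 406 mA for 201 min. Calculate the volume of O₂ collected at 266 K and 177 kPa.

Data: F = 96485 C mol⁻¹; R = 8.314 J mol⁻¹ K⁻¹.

0.159 L

Q = I·t = 0.4060 A × 12060 s = 4896 C.
n(e⁻) = Q/F = 4896 / 96485 = 0.05075 mol.
4 electrons are transferred per O₂ molecule, so n(O₂) = 0.05075 / 4 = 0.01269 mol.
V = nRT/P = (0.01269 × 8.314 × 266) / (177 × 10³ Pa) = 1.59 × 10⁻⁴ m³ = 0.159 L.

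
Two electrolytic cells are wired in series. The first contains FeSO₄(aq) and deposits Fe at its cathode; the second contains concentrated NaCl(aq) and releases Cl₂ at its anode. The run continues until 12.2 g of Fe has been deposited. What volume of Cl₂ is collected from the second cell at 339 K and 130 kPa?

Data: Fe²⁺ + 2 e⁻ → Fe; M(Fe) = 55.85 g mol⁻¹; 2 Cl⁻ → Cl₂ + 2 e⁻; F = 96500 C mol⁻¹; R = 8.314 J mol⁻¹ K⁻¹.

n(Fe) = 12.2 / 55.85 = 0.2184 mol, so n(e⁻) = 2 × 0.2184 = 0.4369 mol.
The cells are in series, so the same 0.4369 mol of electrons passes through the second cell.
2 Cl⁻ → Cl₂ + 2 e⁻ — 2 mol e⁻ per mol Cl₂, so n(Cl₂) = 0.4369/2 = 0.2184 mol.
V = nRT/P = (0.2184 × 8.314 × 339) / (130 × 10³) = 0.00474 m³ = 4.74 L.

4.74 L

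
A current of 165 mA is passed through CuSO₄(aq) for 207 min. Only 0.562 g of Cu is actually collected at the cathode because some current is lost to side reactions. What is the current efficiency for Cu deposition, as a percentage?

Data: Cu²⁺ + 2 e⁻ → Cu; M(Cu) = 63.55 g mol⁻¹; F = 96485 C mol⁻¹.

Q = I·t = 0.1650 × 12420 = 2049 C; n(e⁻) = 2049/96485 = 0.02124 mol.
Theoretical n(Cu) = n(e⁻)/2 = 0.01062 mol, i.e. m_theo = 0.01062 × 63.55 = 0.6749 g.
Efficiency = m_actual / m_theo = 0.562 / 0.6749 = 83.3 %.

83.3 %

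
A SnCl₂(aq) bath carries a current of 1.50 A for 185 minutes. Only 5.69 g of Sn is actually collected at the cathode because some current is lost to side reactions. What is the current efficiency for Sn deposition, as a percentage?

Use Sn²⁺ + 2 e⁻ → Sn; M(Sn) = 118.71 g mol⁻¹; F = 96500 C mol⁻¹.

Q = I·t = 1.500 × 11100 = 16650 C; n(e⁻) = 16650/96500 = 0.1725 mol.
Theoretical n(Sn) = n(e⁻)/2 = 0.08627 mol, i.e. m_theo = 0.08627 × 118.71 = 10.24 g.
Efficiency = m_actual / m_theo = 5.69 / 10.24 = 55.6 %.

55.6 %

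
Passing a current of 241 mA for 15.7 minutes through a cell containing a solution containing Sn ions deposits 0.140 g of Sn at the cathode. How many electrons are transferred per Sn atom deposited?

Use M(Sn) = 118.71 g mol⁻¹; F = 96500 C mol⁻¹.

2

Q = I·t = 0.2410 A × 942.00 s = 227.0 C, so n(e⁻) = 227.0/96500 = 0.002353 mol.
n(Sn) deposited = 0.140 / 118.71 = 0.001179 mol.
Electrons per atom = n(e⁻)/n(Sn) = 0.002353 / 0.001179 = 1.99 ≈ 2, so the ion is Sn²⁺.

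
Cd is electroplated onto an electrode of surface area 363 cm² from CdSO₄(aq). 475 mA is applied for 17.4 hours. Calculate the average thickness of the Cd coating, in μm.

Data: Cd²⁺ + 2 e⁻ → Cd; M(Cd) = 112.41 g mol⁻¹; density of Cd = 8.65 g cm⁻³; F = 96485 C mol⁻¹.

55.2 μm

Q = I·t = 0.4750 × 62640 = 29750 C; n(e⁻) = 0.3084 mol.
n(Cd) = n(e⁻)/2 = 0.1542 mol, so m = 0.1542 × 112.41 = 17.33 g.
Volume = m/ρ = 17.33 / 8.65 = 2.004 cm³.
Thickness = V/A = 2.004 / 363 = 0.00552 cm = 55.2 μm.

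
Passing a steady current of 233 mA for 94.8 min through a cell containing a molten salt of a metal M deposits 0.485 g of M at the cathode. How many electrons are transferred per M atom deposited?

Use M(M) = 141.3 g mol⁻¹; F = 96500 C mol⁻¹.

Q = I·t = 0.2330 A × 5688.0 s = 1325 C, so n(e⁻) = 1325/96500 = 0.01373 mol.
n(M) deposited = 0.485 / 141.3 = 0.003432 mol.
Electrons per atom = n(e⁻)/n(M) = 0.01373 / 0.003432 = 4.00 ≈ 4, so the ion is M⁴⁺.

4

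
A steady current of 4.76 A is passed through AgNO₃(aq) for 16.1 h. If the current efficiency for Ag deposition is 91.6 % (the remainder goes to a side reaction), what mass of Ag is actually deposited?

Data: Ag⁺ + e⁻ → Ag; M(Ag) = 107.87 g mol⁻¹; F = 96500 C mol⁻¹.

Q = I·t = 4.760 × 57960 = 275900 C.
n(e⁻) = 275900/96500 = 2.859 mol; theoretically n(Ag) = 2.859/1 = 2.859 mol, m_theo = 308.4 g.
At 91.6 % efficiency, m_actual = 0.916 × 308.4 = 282 g.

282 g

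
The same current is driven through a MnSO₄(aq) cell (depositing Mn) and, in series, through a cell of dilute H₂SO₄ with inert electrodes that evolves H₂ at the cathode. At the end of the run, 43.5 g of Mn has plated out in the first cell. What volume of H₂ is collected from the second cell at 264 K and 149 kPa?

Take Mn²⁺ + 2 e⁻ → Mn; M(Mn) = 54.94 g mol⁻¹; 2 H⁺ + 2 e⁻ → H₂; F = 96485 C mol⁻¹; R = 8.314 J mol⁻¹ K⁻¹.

11.7 L

n(Mn) = 43.5 / 54.94 = 0.7918 mol, so n(e⁻) = 2 × 0.7918 = 1.584 mol.
The cells are in series, so the same 1.584 mol of electrons passes through the second cell.
2 H⁺ + 2 e⁻ → H₂ — 2 mol e⁻ per mol H₂, so n(H₂) = 1.584/2 = 0.7918 mol.
V = nRT/P = (0.7918 × 8.314 × 264) / (149 × 10³) = 0.0117 m³ = 11.7 L.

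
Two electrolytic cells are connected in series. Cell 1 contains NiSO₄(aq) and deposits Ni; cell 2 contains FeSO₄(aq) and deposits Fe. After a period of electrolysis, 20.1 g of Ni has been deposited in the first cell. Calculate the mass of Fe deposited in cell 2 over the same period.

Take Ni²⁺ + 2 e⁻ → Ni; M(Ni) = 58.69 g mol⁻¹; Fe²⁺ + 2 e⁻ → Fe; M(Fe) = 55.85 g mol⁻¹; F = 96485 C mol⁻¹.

19.1 g

n(Ni) = 20.1 / 58.69 = 0.3425 mol.
Since Ni²⁺ + 2 e⁻ → Ni, n(e⁻) passed = 2 × 0.3425 = 0.6850 mol.
Cells in series carry the same charge, so the same 0.6850 mol of electrons passes through cell 2.
Fe²⁺ + 2 e⁻ → Fe, so n(Fe) = 0.6850 / 2 = 0.3425 mol.
m(Fe) = 0.3425 × 55.85 = 19.1 g.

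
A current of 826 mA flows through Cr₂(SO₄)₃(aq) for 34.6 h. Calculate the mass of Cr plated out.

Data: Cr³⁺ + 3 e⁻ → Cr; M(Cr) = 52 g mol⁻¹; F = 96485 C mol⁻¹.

18.5 g

Q = I·t = 0.8260 A × 124560 s = 102900 C.
n(e⁻) = Q/F = 102900 / 96485 = 1.066 mol.
Cr³⁺ + 3 e⁻ → Cr, so n(Cr) = n(e⁻)/3 = 0.3554 mol.
m = n·M = 0.3554 × 52 = 18.5 g.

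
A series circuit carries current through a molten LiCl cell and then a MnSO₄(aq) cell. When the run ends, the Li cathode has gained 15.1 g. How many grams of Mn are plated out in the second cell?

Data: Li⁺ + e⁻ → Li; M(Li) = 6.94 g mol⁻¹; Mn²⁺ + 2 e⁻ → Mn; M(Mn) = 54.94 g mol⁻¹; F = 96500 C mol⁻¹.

n(Li) = 15.1 / 6.94 = 2.176 mol.
Since Li⁺ + e⁻ → Li, n(e⁻) passed = 1 × 2.176 = 2.176 mol.
Cells in series carry the same charge, so the same 2.176 mol of electrons passes through cell 2.
Mn²⁺ + 2 e⁻ → Mn, so n(Mn) = 2.176 / 2 = 1.088 mol.
m(Mn) = 1.088 × 54.94 = 59.8 g.

59.8 g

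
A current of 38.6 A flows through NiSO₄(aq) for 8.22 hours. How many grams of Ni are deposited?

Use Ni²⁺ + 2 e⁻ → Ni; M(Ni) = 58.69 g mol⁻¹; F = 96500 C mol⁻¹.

347 g

Q = I·t = 38.60 A × 29592 s = 1142000 C.
n(e⁻) = Q/F = 1142000 / 96500 = 11.84 mol.
Ni²⁺ + 2 e⁻ → Ni, so n(Ni) = n(e⁻)/2 = 5.918 mol.
m = n·M = 5.918 × 58.69 = 347 g.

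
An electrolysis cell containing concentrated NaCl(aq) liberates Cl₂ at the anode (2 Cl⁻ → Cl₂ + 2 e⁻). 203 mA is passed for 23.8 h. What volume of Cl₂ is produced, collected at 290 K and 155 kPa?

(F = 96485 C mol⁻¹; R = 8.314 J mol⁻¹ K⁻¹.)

Q = I·t = 0.2030 A × 85680 s = 17390 C.
n(e⁻) = Q/F = 17390 / 96485 = 0.1803 mol.
2 electrons are transferred per Cl₂ molecule, so n(Cl₂) = 0.1803 / 2 = 0.09013 mol.
V = nRT/P = (0.09013 × 8.314 × 290) / (155 × 10³ Pa) = 0.00140 m³ = 1.40 L.

1.40 L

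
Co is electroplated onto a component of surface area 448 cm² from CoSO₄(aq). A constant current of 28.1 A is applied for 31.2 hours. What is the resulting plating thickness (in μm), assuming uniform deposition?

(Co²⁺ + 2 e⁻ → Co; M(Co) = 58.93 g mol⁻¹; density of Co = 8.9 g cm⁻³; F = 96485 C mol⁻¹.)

2420 μm

Q = I·t = 28.10 × 112320 = 3156000 C; n(e⁻) = 32.71 mol.
n(Co) = n(e⁻)/2 = 16.36 mol, so m = 16.36 × 58.93 = 963.9 g.
Volume = m/ρ = 963.9 / 8.9 = 108.3 cm³.
Thickness = V/A = 108.3 / 448 = 0.242 cm = 2420 μm.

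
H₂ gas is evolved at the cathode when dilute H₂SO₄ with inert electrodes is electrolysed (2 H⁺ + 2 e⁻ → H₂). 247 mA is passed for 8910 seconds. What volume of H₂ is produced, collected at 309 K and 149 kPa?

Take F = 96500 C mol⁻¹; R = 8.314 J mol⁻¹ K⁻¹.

Q = I·t = 0.2470 A × 8910.0 s = 2201 C.
n(e⁻) = Q/F = 2201 / 96500 = 0.02281 mol.
2 electrons are transferred per H₂ molecule, so n(H₂) = 0.02281 / 2 = 0.01140 mol.
V = nRT/P = (0.01140 × 8.314 × 309) / (149 × 10³ Pa) = 1.97 × 10⁻⁴ m³ = 0.197 L.

0.197 L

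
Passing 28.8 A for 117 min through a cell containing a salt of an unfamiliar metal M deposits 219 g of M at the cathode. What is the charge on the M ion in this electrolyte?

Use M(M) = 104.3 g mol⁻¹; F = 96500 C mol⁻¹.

Q = I·t = 28.80 A × 7020.0 s = 202200 C, so n(e⁻) = 202200/96500 = 2.095 mol.
n(M) deposited = 219 / 104.3 = 2.100 mol.
Electrons per atom = n(e⁻)/n(M) = 2.095 / 2.100 = 0.998 ≈ 1, so the ion is M⁺.

+1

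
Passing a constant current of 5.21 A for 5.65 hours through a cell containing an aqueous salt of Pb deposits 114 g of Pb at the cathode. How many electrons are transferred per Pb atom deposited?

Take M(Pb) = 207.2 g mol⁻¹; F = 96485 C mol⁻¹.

Q = I·t = 5.210 A × 20340 s = 106000 C, so n(e⁻) = 106000/96485 = 1.098 mol.
n(Pb) deposited = 114 / 207.2 = 0.5502 mol.
Electrons per atom = n(e⁻)/n(Pb) = 1.098 / 0.5502 = 2.00 ≈ 2, so the ion is Pb²⁺.

2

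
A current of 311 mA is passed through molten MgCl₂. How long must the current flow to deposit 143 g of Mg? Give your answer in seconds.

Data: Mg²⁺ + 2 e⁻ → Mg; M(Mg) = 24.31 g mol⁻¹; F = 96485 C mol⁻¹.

n(Mg) = m/M = 143 / 24.31 = 5.882 mol.
Each Mg atom requires 2 electrons, so n(e⁻) = 2 × 5.882 = 11.76 mol.
Q = n(e⁻)·F = 11.76 × 96485 = 1135000 C.
t = Q/I = 1135000 / 0.3110 A = 3650000 s.

3.65 × 10⁶ s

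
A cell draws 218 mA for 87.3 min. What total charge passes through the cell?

1140 C

Q = I·t = 0.2180 A × 5238.0 s = 1140 C.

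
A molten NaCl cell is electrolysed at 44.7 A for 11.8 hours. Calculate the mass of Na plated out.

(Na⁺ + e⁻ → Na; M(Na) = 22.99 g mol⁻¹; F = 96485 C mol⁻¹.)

Q = I·t = 44.70 A × 42480 s = 1899000 C.
n(e⁻) = Q/F = 1899000 / 96485 = 19.68 mol.
Na⁺ + e⁻ → Na, so n(Na) = n(e⁻)/1 = 19.68 mol.
m = n·M = 19.68 × 22.99 = 452 g.

452 g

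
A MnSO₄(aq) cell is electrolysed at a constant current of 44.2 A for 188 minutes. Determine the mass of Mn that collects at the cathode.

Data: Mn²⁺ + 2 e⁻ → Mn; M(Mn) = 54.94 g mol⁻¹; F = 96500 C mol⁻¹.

Q = I·t = 44.20 A × 11280 s = 498600 C.
n(e⁻) = Q/F = 498600 / 96500 = 5.167 mol.
Mn²⁺ + 2 e⁻ → Mn, so n(Mn) = n(e⁻)/2 = 2.583 mol.
m = n·M = 2.583 × 54.94 = 142 g.

142 g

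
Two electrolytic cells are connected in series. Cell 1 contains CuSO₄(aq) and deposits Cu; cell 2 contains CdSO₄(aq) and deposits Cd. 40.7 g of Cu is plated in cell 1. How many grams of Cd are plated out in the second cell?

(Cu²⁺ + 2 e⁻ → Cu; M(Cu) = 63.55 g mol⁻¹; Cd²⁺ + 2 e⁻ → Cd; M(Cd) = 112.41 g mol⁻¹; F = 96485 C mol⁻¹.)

n(Cu) = 40.7 / 63.55 = 0.6404 mol.
Since Cu²⁺ + 2 e⁻ → Cu, n(e⁻) passed = 2 × 0.6404 = 1.281 mol.
Cells in series carry the same charge, so the same 1.281 mol of electrons passes through cell 2.
Cd²⁺ + 2 e⁻ → Cd, so n(Cd) = 1.281 / 2 = 0.6404 mol.
m(Cd) = 0.6404 × 112.41 = 72.0 g.

72.0 g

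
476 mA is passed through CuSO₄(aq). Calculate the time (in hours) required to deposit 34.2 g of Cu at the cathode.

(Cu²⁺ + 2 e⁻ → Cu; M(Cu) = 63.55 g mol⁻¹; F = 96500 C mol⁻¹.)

60.6 h

n(Cu) = m/M = 34.2 / 63.55 = 0.5382 mol.
Each Cu atom requires 2 electrons, so n(e⁻) = 2 × 0.5382 = 1.076 mol.
Q = n(e⁻)·F = 1.076 × 96500 = 103900 C.
t = Q/I = 103900 / 0.4760 A = 218200 s = 60.6 h.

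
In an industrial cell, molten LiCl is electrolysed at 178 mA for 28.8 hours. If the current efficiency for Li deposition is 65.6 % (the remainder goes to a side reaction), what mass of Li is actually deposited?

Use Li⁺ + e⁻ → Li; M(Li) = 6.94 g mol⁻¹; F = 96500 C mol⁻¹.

0.871 g

Q = I·t = 0.1780 × 103680 = 18460 C.
n(e⁻) = 18460/96500 = 0.1912 mol; theoretically n(Li) = 0.1912/1 = 0.1912 mol, m_theo = 1.327 g.
At 65.6 % efficiency, m_actual = 0.656 × 1.327 = 0.871 g.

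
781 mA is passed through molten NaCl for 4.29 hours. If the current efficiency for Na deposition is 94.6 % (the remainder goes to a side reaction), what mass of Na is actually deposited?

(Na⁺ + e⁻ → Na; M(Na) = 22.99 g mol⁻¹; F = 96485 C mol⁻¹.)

2.72 g

Q = I·t = 0.7810 × 15444 = 12060 C.
n(e⁻) = 12060/96485 = 0.1250 mol; theoretically n(Na) = 0.1250/1 = 0.1250 mol, m_theo = 2.874 g.
At 94.6 % efficiency, m_actual = 0.946 × 2.874 = 2.72 g.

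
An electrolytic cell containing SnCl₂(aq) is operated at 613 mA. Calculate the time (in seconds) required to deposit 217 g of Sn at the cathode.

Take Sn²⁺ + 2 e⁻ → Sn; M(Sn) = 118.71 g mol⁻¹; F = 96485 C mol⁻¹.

5.75 × 10⁵ s

n(Sn) = m/M = 217 / 118.71 = 1.828 mol.
Each Sn atom requires 2 electrons, so n(e⁻) = 2 × 1.828 = 3.656 mol.
Q = n(e⁻)·F = 3.656 × 96485 = 352700 C.
t = Q/I = 352700 / 0.6130 A = 575400 s.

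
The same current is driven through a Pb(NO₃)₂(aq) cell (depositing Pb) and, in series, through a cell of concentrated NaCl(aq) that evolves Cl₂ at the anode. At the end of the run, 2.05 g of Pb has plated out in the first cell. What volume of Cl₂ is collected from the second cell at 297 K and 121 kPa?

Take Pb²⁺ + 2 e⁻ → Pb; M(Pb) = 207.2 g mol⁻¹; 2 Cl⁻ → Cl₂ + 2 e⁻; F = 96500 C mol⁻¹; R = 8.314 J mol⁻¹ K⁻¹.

0.202 L

n(Pb) = 2.05 / 207.2 = 0.009894 mol, so n(e⁻) = 2 × 0.009894 = 0.01979 mol.
The cells are in series, so the same 0.01979 mol of electrons passes through the second cell.
2 Cl⁻ → Cl₂ + 2 e⁻ — 2 mol e⁻ per mol Cl₂, so n(Cl₂) = 0.01979/2 = 0.009894 mol.
V = nRT/P = (0.009894 × 8.314 × 297) / (121 × 10³) = 2.02 × 10⁻⁴ m³ = 0.202 L.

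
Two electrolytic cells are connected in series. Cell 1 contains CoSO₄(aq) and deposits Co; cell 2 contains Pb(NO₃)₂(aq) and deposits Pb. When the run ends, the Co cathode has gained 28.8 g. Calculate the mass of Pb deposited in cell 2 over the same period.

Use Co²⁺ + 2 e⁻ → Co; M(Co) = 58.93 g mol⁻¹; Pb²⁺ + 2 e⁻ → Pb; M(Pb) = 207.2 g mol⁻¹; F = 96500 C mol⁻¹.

101 g

n(Co) = 28.8 / 58.93 = 0.4887 mol.
Since Co²⁺ + 2 e⁻ → Co, n(e⁻) passed = 2 × 0.4887 = 0.9774 mol.
Cells in series carry the same charge, so the same 0.9774 mol of electrons passes through cell 2.
Pb²⁺ + 2 e⁻ → Pb, so n(Pb) = 0.9774 / 2 = 0.4887 mol.
m(Pb) = 0.4887 × 207.2 = 101 g.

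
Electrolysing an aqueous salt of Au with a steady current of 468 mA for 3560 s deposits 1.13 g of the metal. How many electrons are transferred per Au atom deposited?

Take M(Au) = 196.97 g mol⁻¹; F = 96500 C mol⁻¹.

3

Q = I·t = 0.4680 A × 3560.0 s = 1666 C, so n(e⁻) = 1666/96500 = 0.01727 mol.
n(Au) deposited = 1.13 / 196.97 = 0.005737 mol.
Electrons per atom = n(e⁻)/n(Au) = 0.01727 / 0.005737 = 3.01 ≈ 3, so the ion is Au³⁺.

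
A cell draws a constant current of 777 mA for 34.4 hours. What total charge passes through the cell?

Q = I·t = 0.7770 A × 123840 s = 96200 C.

96200 C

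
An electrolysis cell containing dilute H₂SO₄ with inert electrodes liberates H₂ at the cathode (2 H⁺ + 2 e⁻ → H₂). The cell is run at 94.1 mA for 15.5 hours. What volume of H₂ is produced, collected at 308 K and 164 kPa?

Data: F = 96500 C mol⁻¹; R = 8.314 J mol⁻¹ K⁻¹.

0.425 L

Q = I·t = 0.09410 A × 55800 s = 5251 C.
n(e⁻) = Q/F = 5251 / 96500 = 0.05441 mol.
2 electrons are transferred per H₂ molecule, so n(H₂) = 0.05441 / 2 = 0.02721 mol.
V = nRT/P = (0.02721 × 8.314 × 308) / (164 × 10³ Pa) = 4.25 × 10⁻⁴ m³ = 0.425 L.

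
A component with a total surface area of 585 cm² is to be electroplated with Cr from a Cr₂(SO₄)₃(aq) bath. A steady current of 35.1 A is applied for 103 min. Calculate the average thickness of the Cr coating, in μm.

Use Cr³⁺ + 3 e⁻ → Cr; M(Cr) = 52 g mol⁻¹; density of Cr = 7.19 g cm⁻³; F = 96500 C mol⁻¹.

Q = I·t = 35.10 × 6180.0 = 216900 C; n(e⁻) = 2.248 mol.
n(Cr) = n(e⁻)/3 = 0.7493 mol, so m = 0.7493 × 52 = 38.96 g.
Volume = m/ρ = 38.96 / 7.19 = 5.419 cm³.
Thickness = V/A = 5.419 / 585 = 0.00926 cm = 92.6 μm.

92.6 μm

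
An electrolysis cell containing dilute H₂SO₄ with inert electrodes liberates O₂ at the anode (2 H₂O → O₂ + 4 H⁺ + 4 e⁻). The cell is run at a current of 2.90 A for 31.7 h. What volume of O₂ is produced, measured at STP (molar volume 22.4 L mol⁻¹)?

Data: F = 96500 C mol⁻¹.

19.2 L

Q = I·t = 2.900 A × 114120 s = 330900 C.
n(e⁻) = Q/F = 330900 / 96500 = 3.430 mol.
4 electrons are transferred per O₂ molecule, so n(O₂) = 3.430 / 4 = 0.8574 mol.
V = n × V_m = 0.8574 × 22.4 = 19.2 L.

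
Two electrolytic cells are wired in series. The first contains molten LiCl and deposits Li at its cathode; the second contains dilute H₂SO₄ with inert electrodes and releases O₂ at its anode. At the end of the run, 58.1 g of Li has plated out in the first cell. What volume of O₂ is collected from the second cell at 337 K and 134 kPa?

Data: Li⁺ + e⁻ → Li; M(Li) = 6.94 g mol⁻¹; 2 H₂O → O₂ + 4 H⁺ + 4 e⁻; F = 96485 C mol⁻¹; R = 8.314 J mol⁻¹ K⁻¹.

n(Li) = 58.1 / 6.94 = 8.372 mol, so n(e⁻) = 1 × 8.372 = 8.372 mol.
The cells are in series, so the same 8.372 mol of electrons passes through the second cell.
2 H₂O → O₂ + 4 H⁺ + 4 e⁻ — 4 mol e⁻ per mol O₂, so n(O₂) = 8.372/4 = 2.093 mol.
V = nRT/P = (2.093 × 8.314 × 337) / (134 × 10³) = 0.0438 m³ = 43.8 L.

43.8 L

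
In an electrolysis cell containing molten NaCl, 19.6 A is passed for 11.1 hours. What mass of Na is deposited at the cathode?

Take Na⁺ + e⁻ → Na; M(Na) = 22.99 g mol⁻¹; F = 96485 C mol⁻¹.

Q = I·t = 19.60 A × 39960 s = 783200 C.
n(e⁻) = Q/F = 783200 / 96485 = 8.117 mol.
Na⁺ + e⁻ → Na, so n(Na) = n(e⁻)/1 = 8.117 mol.
m = n·M = 8.117 × 22.99 = 187 g.

187 g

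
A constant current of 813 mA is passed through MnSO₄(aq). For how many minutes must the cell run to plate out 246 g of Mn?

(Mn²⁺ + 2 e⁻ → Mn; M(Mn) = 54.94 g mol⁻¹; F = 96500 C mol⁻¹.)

17700 min

n(Mn) = m/M = 246 / 54.94 = 4.478 mol.
Each Mn atom requires 2 electrons, so n(e⁻) = 2 × 4.478 = 8.955 mol.
Q = n(e⁻)·F = 8.955 × 96500 = 864200 C.
t = Q/I = 864200 / 0.8130 A = 1063000 s = 17700 min.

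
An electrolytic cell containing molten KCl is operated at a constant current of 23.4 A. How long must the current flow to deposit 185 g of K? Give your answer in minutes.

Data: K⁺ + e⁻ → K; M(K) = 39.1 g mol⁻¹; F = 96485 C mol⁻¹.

n(K) = m/M = 185 / 39.1 = 4.731 mol.
Each K atom requires 1 electron, so n(e⁻) = 1 × 4.731 = 4.731 mol.
Q = n(e⁻)·F = 4.731 × 96485 = 456500 C.
t = Q/I = 456500 / 23.40 A = 19510 s = 325 min.

325 min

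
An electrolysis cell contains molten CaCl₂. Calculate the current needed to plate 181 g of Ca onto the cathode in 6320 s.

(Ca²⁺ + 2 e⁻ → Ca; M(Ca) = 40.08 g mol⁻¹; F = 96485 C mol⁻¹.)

138 A

n(Ca) = 181 / 40.08 = 4.516 mol.
n(e⁻) = 2 × 4.516 = 9.032 mol.
Q = n(e⁻)·F = 9.032 × 96485 = 871400 C.
I = Q/t = 871400 / 6320.0 s = 138 A.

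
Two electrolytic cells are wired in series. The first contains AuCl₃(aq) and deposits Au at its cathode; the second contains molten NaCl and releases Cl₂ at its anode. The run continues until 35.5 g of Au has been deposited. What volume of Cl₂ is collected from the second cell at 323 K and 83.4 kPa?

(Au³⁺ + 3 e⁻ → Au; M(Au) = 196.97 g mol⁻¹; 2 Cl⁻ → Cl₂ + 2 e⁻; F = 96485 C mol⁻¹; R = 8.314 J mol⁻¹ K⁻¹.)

8.70 L

n(Au) = 35.5 / 196.97 = 0.1802 mol, so n(e⁻) = 3 × 0.1802 = 0.5407 mol.
The cells are in series, so the same 0.5407 mol of electrons passes through the second cell.
2 Cl⁻ → Cl₂ + 2 e⁻ — 2 mol e⁻ per mol Cl₂, so n(Cl₂) = 0.5407/2 = 0.2703 mol.
V = nRT/P = (0.2703 × 8.314 × 323) / (83.4 × 10³) = 0.00870 m³ = 8.70 L.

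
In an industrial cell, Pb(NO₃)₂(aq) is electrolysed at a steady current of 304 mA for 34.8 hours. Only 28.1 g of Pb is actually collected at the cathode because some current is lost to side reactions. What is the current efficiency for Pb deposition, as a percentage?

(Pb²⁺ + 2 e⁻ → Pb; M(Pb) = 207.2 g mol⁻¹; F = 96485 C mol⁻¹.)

68.7 %

Q = I·t = 0.3040 × 125280 = 38090 C; n(e⁻) = 38090/96485 = 0.3947 mol.
Theoretical n(Pb) = n(e⁻)/2 = 0.1974 mol, i.e. m_theo = 0.1974 × 207.2 = 40.89 g.
Efficiency = m_actual / m_theo = 28.1 / 40.89 = 68.7 %.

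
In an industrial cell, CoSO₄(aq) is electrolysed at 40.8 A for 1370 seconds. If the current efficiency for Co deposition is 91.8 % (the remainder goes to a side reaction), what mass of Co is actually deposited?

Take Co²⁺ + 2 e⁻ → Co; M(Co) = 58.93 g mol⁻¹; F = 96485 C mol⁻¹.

15.7 g

Q = I·t = 40.80 × 1370.0 = 55900 C.
n(e⁻) = 55900/96485 = 0.5793 mol; theoretically n(Co) = 0.5793/2 = 0.2897 mol, m_theo = 17.07 g.
At 91.8 % efficiency, m_actual = 0.918 × 17.07 = 15.7 g.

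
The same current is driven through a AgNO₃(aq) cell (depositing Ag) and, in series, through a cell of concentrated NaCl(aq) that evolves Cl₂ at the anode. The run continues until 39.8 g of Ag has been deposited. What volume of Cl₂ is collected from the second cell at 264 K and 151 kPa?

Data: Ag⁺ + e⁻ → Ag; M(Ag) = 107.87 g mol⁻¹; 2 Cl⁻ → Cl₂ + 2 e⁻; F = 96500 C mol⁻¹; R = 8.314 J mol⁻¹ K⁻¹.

2.68 L

n(Ag) = 39.8 / 107.87 = 0.3690 mol, so n(e⁻) = 1 × 0.3690 = 0.3690 mol.
The cells are in series, so the same 0.3690 mol of electrons passes through the second cell.
2 Cl⁻ → Cl₂ + 2 e⁻ — 2 mol e⁻ per mol Cl₂, so n(Cl₂) = 0.3690/2 = 0.1845 mol.
V = nRT/P = (0.1845 × 8.314 × 264) / (151 × 10³) = 0.00268 m³ = 2.68 L.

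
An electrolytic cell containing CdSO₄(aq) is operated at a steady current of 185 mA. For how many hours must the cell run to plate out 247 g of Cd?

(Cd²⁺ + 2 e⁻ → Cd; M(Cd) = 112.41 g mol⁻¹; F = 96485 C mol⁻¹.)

n(Cd) = m/M = 247 / 112.41 = 2.197 mol.
Each Cd atom requires 2 electrons, so n(e⁻) = 2 × 2.197 = 4.395 mol.
Q = n(e⁻)·F = 4.395 × 96485 = 424000 C.
t = Q/I = 424000 / 0.1850 A = 2292000 s = 637 h.

637 h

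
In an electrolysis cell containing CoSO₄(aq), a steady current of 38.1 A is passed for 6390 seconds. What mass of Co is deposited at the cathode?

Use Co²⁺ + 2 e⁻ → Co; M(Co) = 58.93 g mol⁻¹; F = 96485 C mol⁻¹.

Q = I·t = 38.10 A × 6390.0 s = 243500 C.
n(e⁻) = Q/F = 243500 / 96485 = 2.523 mol.
Co²⁺ + 2 e⁻ → Co, so n(Co) = n(e⁻)/2 = 1.262 mol.
m = n·M = 1.262 × 58.93 = 74.3 g.

74.3 g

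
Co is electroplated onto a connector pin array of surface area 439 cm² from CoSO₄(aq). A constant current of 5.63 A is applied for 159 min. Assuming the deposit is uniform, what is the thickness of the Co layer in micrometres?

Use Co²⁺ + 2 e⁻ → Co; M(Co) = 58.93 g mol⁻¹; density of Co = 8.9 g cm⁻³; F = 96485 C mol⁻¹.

Q = I·t = 5.630 × 9540.0 = 53710 C; n(e⁻) = 0.5567 mol.
n(Co) = n(e⁻)/2 = 0.2783 mol, so m = 0.2783 × 58.93 = 16.40 g.
Volume = m/ρ = 16.40 / 8.9 = 1.843 cm³.
Thickness = V/A = 1.843 / 439 = 0.00420 cm = 42.0 μm.

42.0 μm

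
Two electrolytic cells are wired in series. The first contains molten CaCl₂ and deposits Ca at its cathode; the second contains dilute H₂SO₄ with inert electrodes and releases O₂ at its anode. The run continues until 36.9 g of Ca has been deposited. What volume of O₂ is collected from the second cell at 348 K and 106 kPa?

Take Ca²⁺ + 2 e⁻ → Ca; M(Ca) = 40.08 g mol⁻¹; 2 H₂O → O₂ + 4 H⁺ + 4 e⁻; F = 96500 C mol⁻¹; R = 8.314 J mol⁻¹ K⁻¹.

12.6 L

n(Ca) = 36.9 / 40.08 = 0.9207 mol, so n(e⁻) = 2 × 0.9207 = 1.841 mol.
The cells are in series, so the same 1.841 mol of electrons passes through the second cell.
2 H₂O → O₂ + 4 H⁺ + 4 e⁻ — 4 mol e⁻ per mol O₂, so n(O₂) = 1.841/4 = 0.4603 mol.
V = nRT/P = (0.4603 × 8.314 × 348) / (106 × 10³) = 0.0126 m³ = 12.6 L.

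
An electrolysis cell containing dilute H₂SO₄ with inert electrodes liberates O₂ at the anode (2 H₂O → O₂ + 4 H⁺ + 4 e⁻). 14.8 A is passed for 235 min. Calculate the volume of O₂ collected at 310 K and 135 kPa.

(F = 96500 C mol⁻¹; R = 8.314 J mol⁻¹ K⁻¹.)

10.3 L

Q = I·t = 14.80 A × 14100 s = 208700 C.
n(e⁻) = Q/F = 208700 / 96500 = 2.162 mol.
4 electrons are transferred per O₂ molecule, so n(O₂) = 2.162 / 4 = 0.5406 mol.
V = nRT/P = (0.5406 × 8.314 × 310) / (135 × 10³ Pa) = 0.0103 m³ = 10.3 L.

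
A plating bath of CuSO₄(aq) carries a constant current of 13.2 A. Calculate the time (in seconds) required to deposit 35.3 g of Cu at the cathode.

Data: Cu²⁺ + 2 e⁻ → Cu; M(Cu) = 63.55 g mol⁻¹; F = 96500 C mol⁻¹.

8120 s

n(Cu) = m/M = 35.3 / 63.55 = 0.5555 mol.
Each Cu atom requires 2 electrons, so n(e⁻) = 2 × 0.5555 = 1.111 mol.
Q = n(e⁻)·F = 1.111 × 96500 = 107200 C.
t = Q/I = 107200 / 13.20 A = 8122 s.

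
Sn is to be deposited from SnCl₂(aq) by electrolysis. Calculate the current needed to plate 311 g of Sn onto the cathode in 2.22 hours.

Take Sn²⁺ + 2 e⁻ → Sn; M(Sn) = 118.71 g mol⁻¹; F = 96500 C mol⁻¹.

63.3 A

n(Sn) = 311 / 118.71 = 2.620 mol.
n(e⁻) = 2 × 2.620 = 5.240 mol.
Q = n(e⁻)·F = 5.240 × 96500 = 505600 C.
I = Q/t = 505600 / 7992.0 s = 63.3 A.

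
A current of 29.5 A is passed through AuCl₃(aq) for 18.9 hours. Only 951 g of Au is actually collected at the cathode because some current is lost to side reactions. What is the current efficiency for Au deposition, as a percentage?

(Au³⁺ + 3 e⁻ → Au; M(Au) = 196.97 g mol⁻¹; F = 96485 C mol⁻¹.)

69.6 %

Q = I·t = 29.50 × 68040 = 2007000 C; n(e⁻) = 2007000/96485 = 20.80 mol.
Theoretical n(Au) = n(e⁻)/3 = 6.934 mol, i.e. m_theo = 6.934 × 196.97 = 1366 g.
Efficiency = m_actual / m_theo = 951 / 1366 = 69.6 %.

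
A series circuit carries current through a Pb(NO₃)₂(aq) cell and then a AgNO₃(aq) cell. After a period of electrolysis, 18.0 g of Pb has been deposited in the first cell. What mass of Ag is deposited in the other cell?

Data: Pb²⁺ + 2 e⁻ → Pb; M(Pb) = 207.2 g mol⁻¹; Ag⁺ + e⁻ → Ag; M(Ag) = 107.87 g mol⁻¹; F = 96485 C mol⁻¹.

n(Pb) = 18.0 / 207.2 = 0.08687 mol.
Since Pb²⁺ + 2 e⁻ → Pb, n(e⁻) passed = 2 × 0.08687 = 0.1737 mol.
Cells in series carry the same charge, so the same 0.1737 mol of electrons passes through cell 2.
Ag⁺ + e⁻ → Ag, so n(Ag) = 0.1737 / 1 = 0.1737 mol.
m(Ag) = 0.1737 × 107.87 = 18.7 g.

18.7 g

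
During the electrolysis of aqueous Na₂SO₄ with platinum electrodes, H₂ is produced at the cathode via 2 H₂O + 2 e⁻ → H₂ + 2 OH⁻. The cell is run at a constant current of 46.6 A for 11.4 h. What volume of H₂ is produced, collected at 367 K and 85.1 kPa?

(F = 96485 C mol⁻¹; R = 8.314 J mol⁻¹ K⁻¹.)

355 L

Q = I·t = 46.60 A × 41040 s = 1912000 C.
n(e⁻) = Q/F = 1912000 / 96485 = 19.82 mol.
2 electrons are transferred per H₂ molecule, so n(H₂) = 19.82 / 2 = 9.911 mol.
V = nRT/P = (9.911 × 8.314 × 367) / (85.1 × 10³ Pa) = 0.355 m³ = 355 L.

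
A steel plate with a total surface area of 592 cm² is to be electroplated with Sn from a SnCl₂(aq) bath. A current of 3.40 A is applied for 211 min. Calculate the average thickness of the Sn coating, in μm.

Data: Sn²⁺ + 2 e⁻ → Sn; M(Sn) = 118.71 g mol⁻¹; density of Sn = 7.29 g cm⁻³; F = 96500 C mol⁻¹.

Q = I·t = 3.400 × 12660 = 43040 C; n(e⁻) = 0.4461 mol.
n(Sn) = n(e⁻)/2 = 0.2230 mol, so m = 0.2230 × 118.71 = 26.48 g.
Volume = m/ρ = 26.48 / 7.29 = 3.632 cm³.
Thickness = V/A = 3.632 / 592 = 0.00613 cm = 61.3 μm.

61.3 μm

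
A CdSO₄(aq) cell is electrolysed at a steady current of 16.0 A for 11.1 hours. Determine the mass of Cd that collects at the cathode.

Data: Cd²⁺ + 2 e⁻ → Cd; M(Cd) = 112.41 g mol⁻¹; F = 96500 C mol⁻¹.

372 g

Q = I·t = 16.00 A × 39960 s = 639400 C.
n(e⁻) = Q/F = 639400 / 96500 = 6.625 mol.
Cd²⁺ + 2 e⁻ → Cd, so n(Cd) = n(e⁻)/2 = 3.313 mol.
m = n·M = 3.313 × 112.41 = 372 g.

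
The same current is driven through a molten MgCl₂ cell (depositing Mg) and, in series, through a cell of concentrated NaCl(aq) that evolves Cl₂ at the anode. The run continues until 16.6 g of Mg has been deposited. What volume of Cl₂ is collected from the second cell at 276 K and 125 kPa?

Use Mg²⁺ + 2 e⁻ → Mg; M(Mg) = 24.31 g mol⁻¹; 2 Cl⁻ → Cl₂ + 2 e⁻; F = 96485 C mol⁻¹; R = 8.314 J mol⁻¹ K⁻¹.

n(Mg) = 16.6 / 24.31 = 0.6828 mol, so n(e⁻) = 2 × 0.6828 = 1.366 mol.
The cells are in series, so the same 1.366 mol of electrons passes through the second cell.
2 Cl⁻ → Cl₂ + 2 e⁻ — 2 mol e⁻ per mol Cl₂, so n(Cl₂) = 1.366/2 = 0.6828 mol.
V = nRT/P = (0.6828 × 8.314 × 276) / (125 × 10³) = 0.0125 m³ = 12.5 L.

12.5 L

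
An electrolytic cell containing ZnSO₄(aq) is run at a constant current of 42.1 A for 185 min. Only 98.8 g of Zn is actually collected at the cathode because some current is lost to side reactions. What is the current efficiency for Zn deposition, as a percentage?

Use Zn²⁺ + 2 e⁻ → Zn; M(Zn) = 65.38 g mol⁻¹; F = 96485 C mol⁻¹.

62.4 %

Q = I·t = 42.10 × 11100 = 467300 C; n(e⁻) = 467300/96485 = 4.843 mol.
Theoretical n(Zn) = n(e⁻)/2 = 2.422 mol, i.e. m_theo = 2.422 × 65.38 = 158.3 g.
Efficiency = m_actual / m_theo = 98.8 / 158.3 = 62.4 %.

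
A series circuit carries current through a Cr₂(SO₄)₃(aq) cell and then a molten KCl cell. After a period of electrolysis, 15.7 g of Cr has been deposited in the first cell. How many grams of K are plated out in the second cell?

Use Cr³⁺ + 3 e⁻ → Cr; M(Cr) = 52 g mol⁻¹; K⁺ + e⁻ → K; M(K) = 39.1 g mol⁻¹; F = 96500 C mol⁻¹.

35.4 g

n(Cr) = 15.7 / 52 = 0.3019 mol.
Since Cr³⁺ + 3 e⁻ → Cr, n(e⁻) passed = 3 × 0.3019 = 0.9058 mol.
Cells in series carry the same charge, so the same 0.9058 mol of electrons passes through cell 2.
K⁺ + e⁻ → K, so n(K) = 0.9058 / 1 = 0.9058 mol.
m(K) = 0.9058 × 39.1 = 35.4 g.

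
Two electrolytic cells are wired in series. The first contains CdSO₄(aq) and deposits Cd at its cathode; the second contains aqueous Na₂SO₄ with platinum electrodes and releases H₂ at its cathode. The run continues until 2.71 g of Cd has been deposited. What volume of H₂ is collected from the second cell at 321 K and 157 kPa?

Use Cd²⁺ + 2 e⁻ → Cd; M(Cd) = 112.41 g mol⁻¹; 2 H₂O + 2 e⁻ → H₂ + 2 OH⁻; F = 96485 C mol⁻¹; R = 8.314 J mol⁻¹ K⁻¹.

0.410 L

n(Cd) = 2.71 / 112.41 = 0.02411 mol, so n(e⁻) = 2 × 0.02411 = 0.04822 mol.
The cells are in series, so the same 0.04822 mol of electrons passes through the second cell.
2 H₂O + 2 e⁻ → H₂ + 2 OH⁻ — 2 mol e⁻ per mol H₂, so n(H₂) = 0.04822/2 = 0.02411 mol.
V = nRT/P = (0.02411 × 8.314 × 321) / (157 × 10³) = 4.10 × 10⁻⁴ m³ = 0.410 L.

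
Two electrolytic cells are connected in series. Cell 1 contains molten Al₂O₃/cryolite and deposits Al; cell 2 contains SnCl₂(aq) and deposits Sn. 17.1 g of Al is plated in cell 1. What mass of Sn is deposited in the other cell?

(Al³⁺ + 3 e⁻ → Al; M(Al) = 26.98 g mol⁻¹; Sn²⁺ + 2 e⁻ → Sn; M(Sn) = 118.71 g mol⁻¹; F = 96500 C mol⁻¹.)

n(Al) = 17.1 / 26.98 = 0.6338 mol.
Since Al³⁺ + 3 e⁻ → Al, n(e⁻) passed = 3 × 0.6338 = 1.901 mol.
Cells in series carry the same charge, so the same 1.901 mol of electrons passes through cell 2.
Sn²⁺ + 2 e⁻ → Sn, so n(Sn) = 1.901 / 2 = 0.9507 mol.
m(Sn) = 0.9507 × 118.71 = 113 g.

113 g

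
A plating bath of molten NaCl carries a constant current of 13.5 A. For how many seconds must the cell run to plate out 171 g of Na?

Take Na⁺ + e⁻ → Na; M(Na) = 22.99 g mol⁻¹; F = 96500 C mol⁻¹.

53200 s

n(Na) = m/M = 171 / 22.99 = 7.438 mol.
Each Na atom requires 1 electron, so n(e⁻) = 1 × 7.438 = 7.438 mol.
Q = n(e⁻)·F = 7.438 × 96500 = 717800 C.
t = Q/I = 717800 / 13.50 A = 53170 s.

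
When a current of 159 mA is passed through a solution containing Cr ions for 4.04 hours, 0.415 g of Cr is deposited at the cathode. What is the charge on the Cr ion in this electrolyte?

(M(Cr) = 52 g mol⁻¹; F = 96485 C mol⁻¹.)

Q = I·t = 0.1590 A × 14544 s = 2312 C, so n(e⁻) = 2312/96485 = 0.02397 mol.
n(Cr) deposited = 0.415 / 52 = 0.007981 mol.
Electrons per atom = n(e⁻)/n(Cr) = 0.02397 / 0.007981 = 3.00 ≈ 3, so the ion is Cr³⁺.

+3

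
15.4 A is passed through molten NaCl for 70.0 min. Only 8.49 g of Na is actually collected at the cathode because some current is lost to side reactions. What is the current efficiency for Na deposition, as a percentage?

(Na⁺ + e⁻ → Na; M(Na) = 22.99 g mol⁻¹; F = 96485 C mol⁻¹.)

55.1 %

Q = I·t = 15.40 × 4200.0 = 64680 C; n(e⁻) = 64680/96485 = 0.6704 mol.
Theoretical n(Na) = n(e⁻)/1 = 0.6704 mol, i.e. m_theo = 0.6704 × 22.99 = 15.41 g.
Efficiency = m_actual / m_theo = 8.49 / 15.41 = 55.1 %.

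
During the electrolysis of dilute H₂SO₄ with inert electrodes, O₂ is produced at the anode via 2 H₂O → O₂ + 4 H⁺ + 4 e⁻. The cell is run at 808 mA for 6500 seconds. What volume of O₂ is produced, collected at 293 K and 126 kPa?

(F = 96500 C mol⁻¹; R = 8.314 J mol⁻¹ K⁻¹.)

0.263 L

Q = I·t = 0.8080 A × 6500.0 s = 5252 C.
n(e⁻) = Q/F = 5252 / 96500 = 0.05442 mol.
4 electrons are transferred per O₂ molecule, so n(O₂) = 0.05442 / 4 = 0.01361 mol.
V = nRT/P = (0.01361 × 8.314 × 293) / (126 × 10³ Pa) = 2.63 × 10⁻⁴ m³ = 0.263 L.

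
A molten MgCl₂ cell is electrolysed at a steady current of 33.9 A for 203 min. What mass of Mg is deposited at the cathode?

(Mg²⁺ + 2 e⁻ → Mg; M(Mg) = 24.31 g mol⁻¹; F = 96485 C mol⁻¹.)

Q = I·t = 33.90 A × 12180 s = 412900 C.
n(e⁻) = Q/F = 412900 / 96485 = 4.279 mol.
Mg²⁺ + 2 e⁻ → Mg, so n(Mg) = n(e⁻)/2 = 2.140 mol.
m = n·M = 2.140 × 24.31 = 52.0 g.

52.0 g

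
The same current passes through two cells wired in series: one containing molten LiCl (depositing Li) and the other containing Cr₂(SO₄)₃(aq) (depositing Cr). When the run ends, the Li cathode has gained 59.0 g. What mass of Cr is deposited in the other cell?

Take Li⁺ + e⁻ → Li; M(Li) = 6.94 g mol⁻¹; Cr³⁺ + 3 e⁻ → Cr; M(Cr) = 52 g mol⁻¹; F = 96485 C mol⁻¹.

n(Li) = 59.0 / 6.94 = 8.501 mol.
Since Li⁺ + e⁻ → Li, n(e⁻) passed = 1 × 8.501 = 8.501 mol.
Cells in series carry the same charge, so the same 8.501 mol of electrons passes through cell 2.
Cr³⁺ + 3 e⁻ → Cr, so n(Cr) = 8.501 / 3 = 2.834 mol.
m(Cr) = 2.834 × 52 = 147 g.

147 g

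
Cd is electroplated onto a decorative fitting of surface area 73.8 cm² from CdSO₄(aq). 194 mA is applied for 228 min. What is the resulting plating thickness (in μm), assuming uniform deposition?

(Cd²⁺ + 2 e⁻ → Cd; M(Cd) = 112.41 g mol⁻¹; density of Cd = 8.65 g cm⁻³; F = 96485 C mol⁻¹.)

24.2 μm

Q = I·t = 0.1940 × 13680 = 2654 C; n(e⁻) = 0.02751 mol.
n(Cd) = n(e⁻)/2 = 0.01375 mol, so m = 0.01375 × 112.41 = 1.546 g.
Volume = m/ρ = 1.546 / 8.65 = 0.1787 cm³.
Thickness = V/A = 0.1787 / 73.8 = 0.00242 cm = 24.2 μm.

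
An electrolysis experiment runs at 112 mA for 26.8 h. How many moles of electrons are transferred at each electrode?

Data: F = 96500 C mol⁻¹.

Q = I·t = 0.1120 A × 96480 s = 10810 C.
n(e⁻) = Q/F = 10810 / 96500 = 0.112 mol.

0.112 mol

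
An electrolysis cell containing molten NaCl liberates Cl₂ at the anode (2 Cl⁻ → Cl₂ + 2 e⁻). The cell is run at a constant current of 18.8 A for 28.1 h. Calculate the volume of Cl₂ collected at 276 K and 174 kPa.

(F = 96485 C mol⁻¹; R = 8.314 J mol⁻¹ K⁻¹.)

130 L

Q = I·t = 18.80 A × 101160 s = 1902000 C.
n(e⁻) = Q/F = 1902000 / 96485 = 19.71 mol.
2 electrons are transferred per Cl₂ molecule, so n(Cl₂) = 19.71 / 2 = 9.855 mol.
V = nRT/P = (9.855 × 8.314 × 276) / (174 × 10³ Pa) = 0.130 m³ = 130 L.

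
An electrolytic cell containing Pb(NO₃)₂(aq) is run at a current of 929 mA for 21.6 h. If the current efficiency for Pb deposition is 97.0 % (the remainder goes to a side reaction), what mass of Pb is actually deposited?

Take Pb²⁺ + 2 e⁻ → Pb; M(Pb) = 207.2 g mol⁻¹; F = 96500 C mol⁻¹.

75.2 g

Q = I·t = 0.9290 × 77760 = 72240 C.
n(e⁻) = 72240/96500 = 0.7486 mol; theoretically n(Pb) = 0.7486/2 = 0.3743 mol, m_theo = 77.55 g.
At 97.0 % efficiency, m_actual = 0.970 × 77.55 = 75.2 g.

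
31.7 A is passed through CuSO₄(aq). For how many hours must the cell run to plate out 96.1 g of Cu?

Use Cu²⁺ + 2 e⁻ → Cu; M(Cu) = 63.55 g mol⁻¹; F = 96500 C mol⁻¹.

2.56 h

n(Cu) = m/M = 96.1 / 63.55 = 1.512 mol.
Each Cu atom requires 2 electrons, so n(e⁻) = 2 × 1.512 = 3.024 mol.
Q = n(e⁻)·F = 3.024 × 96500 = 291900 C.
t = Q/I = 291900 / 31.70 A = 9207 s = 2.56 h.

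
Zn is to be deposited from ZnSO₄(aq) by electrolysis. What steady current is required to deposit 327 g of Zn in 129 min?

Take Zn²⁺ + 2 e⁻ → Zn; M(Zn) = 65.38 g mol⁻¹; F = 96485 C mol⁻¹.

125 A

n(Zn) = 327 / 65.38 = 5.002 mol.
n(e⁻) = 2 × 5.002 = 10.00 mol.
Q = n(e⁻)·F = 10.00 × 96485 = 965100 C.
I = Q/t = 965100 / 7740.0 s = 125 A.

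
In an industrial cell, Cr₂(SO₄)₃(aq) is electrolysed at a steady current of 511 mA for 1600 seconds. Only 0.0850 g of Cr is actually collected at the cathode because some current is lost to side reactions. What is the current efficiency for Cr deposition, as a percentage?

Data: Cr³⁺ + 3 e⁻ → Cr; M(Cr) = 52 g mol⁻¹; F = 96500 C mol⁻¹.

57.9 %

Q = I·t = 0.5110 × 1600.0 = 817.6 C; n(e⁻) = 817.6/96500 = 0.008473 mol.
Theoretical n(Cr) = n(e⁻)/3 = 0.002824 mol, i.e. m_theo = 0.002824 × 52 = 0.1469 g.
Efficiency = m_actual / m_theo = 0.0850 / 0.1469 = 57.9 %.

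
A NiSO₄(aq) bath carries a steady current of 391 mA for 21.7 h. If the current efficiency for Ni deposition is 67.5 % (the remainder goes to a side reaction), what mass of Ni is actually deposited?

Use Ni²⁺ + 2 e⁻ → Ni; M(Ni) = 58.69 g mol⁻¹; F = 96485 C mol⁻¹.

6.27 g

Q = I·t = 0.3910 × 78120 = 30540 C.
n(e⁻) = 30540/96485 = 0.3166 mol; theoretically n(Ni) = 0.3166/2 = 0.1583 mol, m_theo = 9.290 g.
At 67.5 % efficiency, m_actual = 0.675 × 9.290 = 6.27 g.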